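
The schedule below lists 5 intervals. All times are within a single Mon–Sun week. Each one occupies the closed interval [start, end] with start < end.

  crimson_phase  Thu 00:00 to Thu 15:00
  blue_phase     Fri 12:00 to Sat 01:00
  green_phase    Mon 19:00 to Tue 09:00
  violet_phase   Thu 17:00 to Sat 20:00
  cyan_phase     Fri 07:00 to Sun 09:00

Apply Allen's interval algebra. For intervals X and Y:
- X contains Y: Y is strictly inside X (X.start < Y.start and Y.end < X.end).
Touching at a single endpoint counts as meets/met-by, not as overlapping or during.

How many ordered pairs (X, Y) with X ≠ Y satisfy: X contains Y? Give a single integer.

2

Checking all 20 ordered pairs for relation 'contains'; matching pairs in alphabetical order:
(cyan_phase, blue_phase): cyan_phase contains blue_phase ✓
(violet_phase, blue_phase): violet_phase contains blue_phase ✓
Count: 2.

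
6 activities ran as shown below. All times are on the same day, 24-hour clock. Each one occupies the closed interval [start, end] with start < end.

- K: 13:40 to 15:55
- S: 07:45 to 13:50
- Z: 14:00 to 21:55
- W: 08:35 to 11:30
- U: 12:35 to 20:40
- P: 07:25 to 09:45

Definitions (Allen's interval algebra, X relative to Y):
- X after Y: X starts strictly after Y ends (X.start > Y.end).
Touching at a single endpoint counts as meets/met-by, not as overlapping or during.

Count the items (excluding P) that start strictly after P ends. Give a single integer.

Target P = [07:25, 09:45].
K [13:40, 15:55] → after → counts.
S [07:45, 13:50] → overlapped-by → no.
U [12:35, 20:40] → after → counts.
W [08:35, 11:30] → overlapped-by → no.
Z [14:00, 21:55] → after → counts.
Total: 3.

3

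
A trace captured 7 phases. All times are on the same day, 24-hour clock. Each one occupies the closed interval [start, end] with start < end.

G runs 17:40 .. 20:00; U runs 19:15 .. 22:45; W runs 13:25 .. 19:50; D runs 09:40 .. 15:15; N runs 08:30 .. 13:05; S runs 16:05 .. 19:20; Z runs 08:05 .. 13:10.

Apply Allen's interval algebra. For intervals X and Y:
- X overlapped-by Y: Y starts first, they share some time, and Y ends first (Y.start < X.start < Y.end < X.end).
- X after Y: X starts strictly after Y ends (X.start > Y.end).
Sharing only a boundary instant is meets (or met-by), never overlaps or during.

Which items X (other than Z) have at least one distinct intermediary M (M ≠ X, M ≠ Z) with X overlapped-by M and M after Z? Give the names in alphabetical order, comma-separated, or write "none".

G, U

Target Z = [08:05, 13:10].
Intermediaries M with M after Z: G, S, U, W.
Via G — items with X overlapped-by G: U.
Via S — items with X overlapped-by S: G, U.
Via U — items with X overlapped-by U: none.
Via W — items with X overlapped-by W: G, U.
Union: G, U.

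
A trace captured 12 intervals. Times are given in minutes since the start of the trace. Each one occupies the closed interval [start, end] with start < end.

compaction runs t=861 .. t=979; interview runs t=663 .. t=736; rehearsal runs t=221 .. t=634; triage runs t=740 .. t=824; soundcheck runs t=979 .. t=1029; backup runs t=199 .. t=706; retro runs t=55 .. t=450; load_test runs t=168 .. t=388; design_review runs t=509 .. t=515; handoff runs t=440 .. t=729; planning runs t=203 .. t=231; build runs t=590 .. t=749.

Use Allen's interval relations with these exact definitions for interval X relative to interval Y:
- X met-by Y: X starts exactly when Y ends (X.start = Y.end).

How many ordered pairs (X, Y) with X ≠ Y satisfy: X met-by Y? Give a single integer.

1

Checking all 132 ordered pairs for relation 'met-by'; matching pairs in alphabetical order:
(soundcheck, compaction): soundcheck met-by compaction ✓
Count: 1.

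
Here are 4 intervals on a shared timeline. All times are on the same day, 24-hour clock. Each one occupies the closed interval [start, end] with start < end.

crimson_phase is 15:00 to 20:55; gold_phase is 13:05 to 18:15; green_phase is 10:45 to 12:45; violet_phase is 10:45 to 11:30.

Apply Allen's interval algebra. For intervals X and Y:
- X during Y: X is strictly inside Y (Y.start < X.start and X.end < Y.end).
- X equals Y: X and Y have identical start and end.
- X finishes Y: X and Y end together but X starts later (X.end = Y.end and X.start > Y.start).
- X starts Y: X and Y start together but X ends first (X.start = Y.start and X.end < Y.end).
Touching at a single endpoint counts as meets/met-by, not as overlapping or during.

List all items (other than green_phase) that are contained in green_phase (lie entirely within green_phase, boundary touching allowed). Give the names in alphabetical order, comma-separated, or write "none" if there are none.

Target green_phase = [10:45, 12:45].
crimson_phase [15:00, 20:55] → after → no.
gold_phase [13:05, 18:15] → after → no.
violet_phase [10:45, 11:30] → starts → yes.
Result: violet_phase.

violet_phase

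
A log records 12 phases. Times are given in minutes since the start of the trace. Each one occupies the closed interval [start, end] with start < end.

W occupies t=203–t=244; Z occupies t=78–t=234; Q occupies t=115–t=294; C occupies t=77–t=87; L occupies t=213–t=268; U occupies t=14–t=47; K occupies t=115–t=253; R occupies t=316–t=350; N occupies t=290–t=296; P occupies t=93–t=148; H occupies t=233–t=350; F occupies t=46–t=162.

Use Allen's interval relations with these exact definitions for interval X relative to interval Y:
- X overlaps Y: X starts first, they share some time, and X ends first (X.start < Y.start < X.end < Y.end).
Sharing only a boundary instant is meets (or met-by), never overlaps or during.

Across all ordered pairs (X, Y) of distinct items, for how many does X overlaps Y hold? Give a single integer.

Checking all 132 ordered pairs for relation 'overlaps'; matching pairs in alphabetical order:
(C, Z): C overlaps Z ✓
(F, K): F overlaps K ✓
(F, Q): F overlaps Q ✓
(F, Z): F overlaps Z ✓
(K, H): K overlaps H ✓
(K, L): K overlaps L ✓
(L, H): L overlaps H ✓
(P, K): P overlaps K ✓
(P, Q): P overlaps Q ✓
(Q, H): Q overlaps H ✓
(Q, N): Q overlaps N ✓
(U, F): U overlaps F ✓
(W, H): W overlaps H ✓
(W, L): W overlaps L ✓
(Z, H): Z overlaps H ✓
(Z, K): Z overlaps K ✓
(Z, L): Z overlaps L ✓
(Z, Q): Z overlaps Q ✓
(Z, W): Z overlaps W ✓
Count: 19.

19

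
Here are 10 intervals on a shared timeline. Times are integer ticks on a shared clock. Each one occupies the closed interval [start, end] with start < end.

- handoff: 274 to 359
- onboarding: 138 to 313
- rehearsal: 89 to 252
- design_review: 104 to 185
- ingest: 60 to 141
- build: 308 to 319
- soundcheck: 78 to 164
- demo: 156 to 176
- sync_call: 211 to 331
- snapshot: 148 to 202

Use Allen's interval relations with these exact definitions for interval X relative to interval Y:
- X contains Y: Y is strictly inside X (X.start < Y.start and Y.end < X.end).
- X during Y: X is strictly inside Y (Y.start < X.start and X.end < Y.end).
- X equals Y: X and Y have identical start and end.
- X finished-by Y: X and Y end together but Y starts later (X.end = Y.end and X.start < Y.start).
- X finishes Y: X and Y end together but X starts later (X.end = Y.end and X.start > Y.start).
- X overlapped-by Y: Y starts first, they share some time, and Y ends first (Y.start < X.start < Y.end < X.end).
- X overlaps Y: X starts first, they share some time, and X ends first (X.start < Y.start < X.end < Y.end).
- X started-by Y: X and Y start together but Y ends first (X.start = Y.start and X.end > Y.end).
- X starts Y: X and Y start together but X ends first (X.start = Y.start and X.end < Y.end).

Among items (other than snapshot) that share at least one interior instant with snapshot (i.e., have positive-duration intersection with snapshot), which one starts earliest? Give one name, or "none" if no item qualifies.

soundcheck

Target snapshot = [148, 202].
build [308, 319] → after → excluded.
demo [156, 176] → during → candidate.
design_review [104, 185] → overlaps → candidate.
handoff [274, 359] → after → excluded.
ingest [60, 141] → before → excluded.
onboarding [138, 313] → contains → candidate.
rehearsal [89, 252] → contains → candidate.
soundcheck [78, 164] → overlaps → candidate.
sync_call [211, 331] → after → excluded.
Among candidates, earliest start is 78 → soundcheck.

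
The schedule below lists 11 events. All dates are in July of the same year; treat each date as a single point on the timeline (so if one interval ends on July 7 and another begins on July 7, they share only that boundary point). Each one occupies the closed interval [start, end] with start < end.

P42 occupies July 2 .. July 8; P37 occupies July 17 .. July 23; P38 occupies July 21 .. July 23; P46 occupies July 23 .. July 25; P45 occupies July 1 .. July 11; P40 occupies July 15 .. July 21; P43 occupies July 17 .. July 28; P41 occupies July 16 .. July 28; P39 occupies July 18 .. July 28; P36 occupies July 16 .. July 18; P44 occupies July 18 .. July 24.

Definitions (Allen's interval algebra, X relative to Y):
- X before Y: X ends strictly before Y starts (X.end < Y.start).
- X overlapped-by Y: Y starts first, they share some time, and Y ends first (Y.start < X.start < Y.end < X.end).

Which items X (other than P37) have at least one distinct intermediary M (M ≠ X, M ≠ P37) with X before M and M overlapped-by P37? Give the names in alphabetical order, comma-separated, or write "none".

Target P37 = [July 17, July 23].
Intermediaries M with M overlapped-by P37: P39, P44.
Via P39 — items with X before P39: P42, P45.
Via P44 — items with X before P44: P42, P45.
Union: P42, P45.

P42, P45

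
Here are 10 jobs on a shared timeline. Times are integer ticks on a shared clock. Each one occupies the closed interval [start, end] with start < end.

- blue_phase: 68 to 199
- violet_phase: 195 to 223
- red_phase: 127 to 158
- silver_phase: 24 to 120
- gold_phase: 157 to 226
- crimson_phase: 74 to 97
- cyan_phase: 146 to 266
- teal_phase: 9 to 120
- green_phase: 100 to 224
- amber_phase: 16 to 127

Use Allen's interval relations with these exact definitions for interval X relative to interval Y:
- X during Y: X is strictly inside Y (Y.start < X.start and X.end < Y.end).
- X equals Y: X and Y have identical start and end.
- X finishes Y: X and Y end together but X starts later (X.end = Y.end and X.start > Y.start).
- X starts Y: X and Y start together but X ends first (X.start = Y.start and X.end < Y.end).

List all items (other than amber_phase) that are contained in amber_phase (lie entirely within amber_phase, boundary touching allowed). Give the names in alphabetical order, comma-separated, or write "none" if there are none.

crimson_phase, silver_phase

Target amber_phase = [16, 127].
blue_phase [68, 199] → overlapped-by → no.
crimson_phase [74, 97] → during → yes.
cyan_phase [146, 266] → after → no.
gold_phase [157, 226] → after → no.
green_phase [100, 224] → overlapped-by → no.
red_phase [127, 158] → met-by → no.
silver_phase [24, 120] → during → yes.
teal_phase [9, 120] → overlaps → no.
violet_phase [195, 223] → after → no.
Result: crimson_phase, silver_phase.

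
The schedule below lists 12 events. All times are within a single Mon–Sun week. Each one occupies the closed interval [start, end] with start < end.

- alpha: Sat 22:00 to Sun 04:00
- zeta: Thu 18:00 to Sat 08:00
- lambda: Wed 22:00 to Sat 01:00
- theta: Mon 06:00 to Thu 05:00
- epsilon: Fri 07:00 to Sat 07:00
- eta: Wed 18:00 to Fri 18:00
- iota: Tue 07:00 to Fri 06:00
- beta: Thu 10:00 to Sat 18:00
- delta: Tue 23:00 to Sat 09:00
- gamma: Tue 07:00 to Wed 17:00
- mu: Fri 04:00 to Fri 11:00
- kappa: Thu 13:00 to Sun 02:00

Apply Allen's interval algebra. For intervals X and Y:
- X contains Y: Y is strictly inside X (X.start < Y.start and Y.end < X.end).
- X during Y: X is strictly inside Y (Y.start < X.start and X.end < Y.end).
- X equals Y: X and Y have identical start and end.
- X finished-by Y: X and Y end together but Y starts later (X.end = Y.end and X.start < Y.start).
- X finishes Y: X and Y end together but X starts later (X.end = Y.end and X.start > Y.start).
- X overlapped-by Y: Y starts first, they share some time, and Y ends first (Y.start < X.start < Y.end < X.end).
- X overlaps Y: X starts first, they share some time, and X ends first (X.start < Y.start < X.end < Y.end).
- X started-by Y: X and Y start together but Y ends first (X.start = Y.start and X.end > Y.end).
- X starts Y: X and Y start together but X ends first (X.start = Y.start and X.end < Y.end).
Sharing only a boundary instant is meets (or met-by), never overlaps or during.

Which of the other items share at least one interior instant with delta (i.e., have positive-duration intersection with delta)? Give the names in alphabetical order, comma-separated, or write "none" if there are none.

Target delta = [Tue 23:00, Sat 09:00].
alpha [Sat 22:00, Sun 04:00] → after → no.
beta [Thu 10:00, Sat 18:00] → overlapped-by → yes.
epsilon [Fri 07:00, Sat 07:00] → during → yes.
eta [Wed 18:00, Fri 18:00] → during → yes.
gamma [Tue 07:00, Wed 17:00] → overlaps → yes.
iota [Tue 07:00, Fri 06:00] → overlaps → yes.
kappa [Thu 13:00, Sun 02:00] → overlapped-by → yes.
lambda [Wed 22:00, Sat 01:00] → during → yes.
mu [Fri 04:00, Fri 11:00] → during → yes.
theta [Mon 06:00, Thu 05:00] → overlaps → yes.
zeta [Thu 18:00, Sat 08:00] → during → yes.
Result: beta, epsilon, eta, gamma, iota, kappa, lambda, mu, theta, zeta.

beta, epsilon, eta, gamma, iota, kappa, lambda, mu, theta, zeta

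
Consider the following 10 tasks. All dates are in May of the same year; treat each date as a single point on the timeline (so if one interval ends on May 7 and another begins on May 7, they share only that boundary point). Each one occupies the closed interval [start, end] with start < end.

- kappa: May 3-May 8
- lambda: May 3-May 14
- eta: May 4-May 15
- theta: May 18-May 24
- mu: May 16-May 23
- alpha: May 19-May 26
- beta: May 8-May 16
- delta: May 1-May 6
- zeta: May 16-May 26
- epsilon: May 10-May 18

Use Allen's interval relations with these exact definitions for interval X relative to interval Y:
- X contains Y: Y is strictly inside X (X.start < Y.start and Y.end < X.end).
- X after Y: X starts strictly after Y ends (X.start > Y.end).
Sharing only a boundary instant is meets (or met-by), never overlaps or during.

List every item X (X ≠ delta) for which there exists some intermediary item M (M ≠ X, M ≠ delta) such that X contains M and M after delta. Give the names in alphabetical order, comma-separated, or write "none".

zeta

Target delta = [May 1, May 6].
Intermediaries M with M after delta: alpha, beta, epsilon, mu, theta, zeta.
Via alpha — items with X contains alpha: none.
Via beta — items with X contains beta: none.
Via epsilon — items with X contains epsilon: none.
Via mu — items with X contains mu: none.
Via theta — items with X contains theta: zeta.
Via zeta — items with X contains zeta: none.
Union: zeta.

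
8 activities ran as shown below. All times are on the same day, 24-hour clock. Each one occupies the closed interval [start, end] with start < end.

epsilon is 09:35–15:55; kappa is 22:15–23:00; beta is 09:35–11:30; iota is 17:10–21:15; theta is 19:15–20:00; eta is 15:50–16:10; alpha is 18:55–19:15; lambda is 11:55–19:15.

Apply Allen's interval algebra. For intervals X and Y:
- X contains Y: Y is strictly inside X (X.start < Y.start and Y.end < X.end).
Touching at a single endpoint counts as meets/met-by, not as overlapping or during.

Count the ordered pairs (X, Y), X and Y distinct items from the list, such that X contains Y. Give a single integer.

Checking all 56 ordered pairs for relation 'contains'; matching pairs in alphabetical order:
(iota, alpha): iota contains alpha ✓
(iota, theta): iota contains theta ✓
(lambda, eta): lambda contains eta ✓
Count: 3.

3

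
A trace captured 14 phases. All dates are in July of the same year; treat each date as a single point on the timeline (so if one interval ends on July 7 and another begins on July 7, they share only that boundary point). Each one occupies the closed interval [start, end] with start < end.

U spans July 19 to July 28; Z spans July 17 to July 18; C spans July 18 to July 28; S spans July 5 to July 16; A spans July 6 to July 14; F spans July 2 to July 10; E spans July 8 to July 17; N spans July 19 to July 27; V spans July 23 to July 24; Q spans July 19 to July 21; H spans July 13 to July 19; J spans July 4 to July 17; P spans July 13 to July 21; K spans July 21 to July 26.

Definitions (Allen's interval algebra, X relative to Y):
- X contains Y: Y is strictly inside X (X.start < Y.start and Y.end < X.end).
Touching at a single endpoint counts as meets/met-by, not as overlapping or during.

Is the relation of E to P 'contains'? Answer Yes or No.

E = [July 8, July 17], P = [July 13, July 21].
Actual relation of E to P: overlaps.
Asked whether 'contains' holds → No.

No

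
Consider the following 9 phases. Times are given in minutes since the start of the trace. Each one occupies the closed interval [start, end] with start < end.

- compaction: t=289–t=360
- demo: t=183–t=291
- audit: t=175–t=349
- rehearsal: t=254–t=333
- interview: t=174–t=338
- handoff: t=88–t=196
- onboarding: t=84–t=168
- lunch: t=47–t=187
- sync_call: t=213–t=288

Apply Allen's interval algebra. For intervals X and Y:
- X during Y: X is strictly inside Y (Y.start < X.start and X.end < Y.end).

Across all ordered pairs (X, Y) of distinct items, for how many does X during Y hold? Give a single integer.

8

Checking all 72 ordered pairs for relation 'during'; matching pairs in alphabetical order:
(demo, audit): demo during audit ✓
(demo, interview): demo during interview ✓
(onboarding, lunch): onboarding during lunch ✓
(rehearsal, audit): rehearsal during audit ✓
(rehearsal, interview): rehearsal during interview ✓
(sync_call, audit): sync_call during audit ✓
(sync_call, demo): sync_call during demo ✓
(sync_call, interview): sync_call during interview ✓
Count: 8.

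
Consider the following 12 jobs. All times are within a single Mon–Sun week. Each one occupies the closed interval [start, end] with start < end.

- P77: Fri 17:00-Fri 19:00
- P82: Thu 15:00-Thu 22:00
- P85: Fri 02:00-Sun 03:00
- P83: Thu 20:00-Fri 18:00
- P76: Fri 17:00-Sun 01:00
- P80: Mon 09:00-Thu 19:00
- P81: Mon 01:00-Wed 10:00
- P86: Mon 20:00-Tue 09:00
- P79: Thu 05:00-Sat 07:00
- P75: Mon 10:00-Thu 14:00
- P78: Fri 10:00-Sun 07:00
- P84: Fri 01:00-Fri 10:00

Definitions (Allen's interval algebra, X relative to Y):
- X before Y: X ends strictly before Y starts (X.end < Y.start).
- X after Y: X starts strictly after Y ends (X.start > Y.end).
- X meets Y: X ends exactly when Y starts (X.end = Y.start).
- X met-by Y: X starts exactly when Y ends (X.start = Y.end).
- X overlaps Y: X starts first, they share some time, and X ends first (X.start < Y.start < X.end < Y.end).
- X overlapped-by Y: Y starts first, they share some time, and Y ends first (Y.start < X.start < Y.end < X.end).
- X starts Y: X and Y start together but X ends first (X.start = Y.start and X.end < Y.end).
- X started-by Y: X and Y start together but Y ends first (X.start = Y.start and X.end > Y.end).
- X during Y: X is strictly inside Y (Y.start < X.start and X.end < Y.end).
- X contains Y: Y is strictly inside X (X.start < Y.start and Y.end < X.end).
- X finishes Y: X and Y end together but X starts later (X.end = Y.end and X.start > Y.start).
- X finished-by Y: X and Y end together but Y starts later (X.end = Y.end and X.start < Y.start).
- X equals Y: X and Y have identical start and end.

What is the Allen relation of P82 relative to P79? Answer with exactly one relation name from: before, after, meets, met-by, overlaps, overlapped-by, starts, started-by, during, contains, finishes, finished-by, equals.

P82 = [Thu 15:00, Thu 22:00]; P79 = [Thu 05:00, Sat 07:00].
Compare endpoints: P82.start > P79.start, P82.start < P79.end, P82.end > P79.start, P82.end < P79.end.
That pattern is 'during'.

during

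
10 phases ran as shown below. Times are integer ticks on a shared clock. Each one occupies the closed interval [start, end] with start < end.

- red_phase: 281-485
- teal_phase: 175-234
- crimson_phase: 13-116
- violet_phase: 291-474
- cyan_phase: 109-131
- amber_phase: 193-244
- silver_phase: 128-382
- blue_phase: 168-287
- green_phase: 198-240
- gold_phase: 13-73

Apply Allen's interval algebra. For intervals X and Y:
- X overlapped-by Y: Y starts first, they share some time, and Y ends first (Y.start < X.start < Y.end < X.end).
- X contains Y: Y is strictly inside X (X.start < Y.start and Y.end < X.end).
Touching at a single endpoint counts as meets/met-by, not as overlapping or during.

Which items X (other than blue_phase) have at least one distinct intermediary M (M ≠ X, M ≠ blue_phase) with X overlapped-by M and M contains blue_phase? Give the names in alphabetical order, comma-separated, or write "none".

red_phase, violet_phase

Target blue_phase = [168, 287].
Intermediaries M with M contains blue_phase: silver_phase.
Via silver_phase — items with X overlapped-by silver_phase: red_phase, violet_phase.
Union: red_phase, violet_phase.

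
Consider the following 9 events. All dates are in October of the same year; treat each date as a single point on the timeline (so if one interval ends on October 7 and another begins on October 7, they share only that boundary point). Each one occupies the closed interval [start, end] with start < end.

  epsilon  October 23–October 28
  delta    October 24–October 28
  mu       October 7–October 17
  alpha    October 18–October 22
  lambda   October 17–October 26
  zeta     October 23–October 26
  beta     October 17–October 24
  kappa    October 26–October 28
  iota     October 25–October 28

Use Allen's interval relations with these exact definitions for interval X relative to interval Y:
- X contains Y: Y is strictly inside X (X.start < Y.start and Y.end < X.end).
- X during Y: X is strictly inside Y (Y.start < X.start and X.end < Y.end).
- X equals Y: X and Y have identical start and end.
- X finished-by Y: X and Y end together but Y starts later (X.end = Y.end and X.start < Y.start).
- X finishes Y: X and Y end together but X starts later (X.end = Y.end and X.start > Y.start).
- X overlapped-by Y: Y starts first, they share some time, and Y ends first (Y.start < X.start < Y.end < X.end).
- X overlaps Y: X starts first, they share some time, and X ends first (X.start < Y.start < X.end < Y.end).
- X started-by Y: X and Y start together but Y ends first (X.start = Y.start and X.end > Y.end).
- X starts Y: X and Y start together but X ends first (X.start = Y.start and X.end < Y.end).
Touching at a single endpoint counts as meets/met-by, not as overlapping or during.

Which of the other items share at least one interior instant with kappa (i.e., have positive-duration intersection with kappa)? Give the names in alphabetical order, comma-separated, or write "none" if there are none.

delta, epsilon, iota

Target kappa = [October 26, October 28].
alpha [October 18, October 22] → before → no.
beta [October 17, October 24] → before → no.
delta [October 24, October 28] → finished-by → yes.
epsilon [October 23, October 28] → finished-by → yes.
iota [October 25, October 28] → finished-by → yes.
lambda [October 17, October 26] → meets → no.
mu [October 7, October 17] → before → no.
zeta [October 23, October 26] → meets → no.
Result: delta, epsilon, iota.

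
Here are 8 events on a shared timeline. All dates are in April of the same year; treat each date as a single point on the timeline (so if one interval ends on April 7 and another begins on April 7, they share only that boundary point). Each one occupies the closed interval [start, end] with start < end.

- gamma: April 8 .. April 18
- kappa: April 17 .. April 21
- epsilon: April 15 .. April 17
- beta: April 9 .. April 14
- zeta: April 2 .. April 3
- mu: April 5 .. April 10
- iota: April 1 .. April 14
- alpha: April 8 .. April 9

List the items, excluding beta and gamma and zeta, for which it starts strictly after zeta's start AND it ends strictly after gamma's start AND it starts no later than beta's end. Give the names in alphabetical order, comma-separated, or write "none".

Conditions: its start is strictly after zeta's start (X.start > April 2) AND its end is strictly after gamma's start (X.end > April 8) AND its start is no later than beta's end (X.start <= April 14).
alpha: start April 8 > April 2? ✓; end April 9 > April 8? ✓; start April 8 <= April 14? ✓ → yes.
epsilon: start April 15 > April 2? ✓; end April 17 > April 8? ✓; start April 15 <= April 14? ✗ → no.
iota: start April 1 > April 2? ✗; end April 14 > April 8? ✓; start April 1 <= April 14? ✓ → no.
kappa: start April 17 > April 2? ✓; end April 21 > April 8? ✓; start April 17 <= April 14? ✗ → no.
mu: start April 5 > April 2? ✓; end April 10 > April 8? ✓; start April 5 <= April 14? ✓ → yes.
Result: alpha, mu.

alpha, mu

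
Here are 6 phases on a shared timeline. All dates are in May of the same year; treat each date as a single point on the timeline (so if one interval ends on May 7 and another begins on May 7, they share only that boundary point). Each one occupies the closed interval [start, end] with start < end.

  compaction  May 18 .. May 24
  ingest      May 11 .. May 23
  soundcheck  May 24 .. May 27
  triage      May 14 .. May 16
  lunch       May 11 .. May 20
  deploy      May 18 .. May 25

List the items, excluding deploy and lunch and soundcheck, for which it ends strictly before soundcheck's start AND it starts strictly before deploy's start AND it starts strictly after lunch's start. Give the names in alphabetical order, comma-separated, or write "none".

triage

Conditions: its end is strictly before soundcheck's start (X.end < May 24) AND its start is strictly before deploy's start (X.start < May 18) AND its start is strictly after lunch's start (X.start > May 11).
compaction: end May 24 < May 24? ✗; start May 18 < May 18? ✗; start May 18 > May 11? ✓ → no.
ingest: end May 23 < May 24? ✓; start May 11 < May 18? ✓; start May 11 > May 11? ✗ → no.
triage: end May 16 < May 24? ✓; start May 14 < May 18? ✓; start May 14 > May 11? ✓ → yes.
Result: triage.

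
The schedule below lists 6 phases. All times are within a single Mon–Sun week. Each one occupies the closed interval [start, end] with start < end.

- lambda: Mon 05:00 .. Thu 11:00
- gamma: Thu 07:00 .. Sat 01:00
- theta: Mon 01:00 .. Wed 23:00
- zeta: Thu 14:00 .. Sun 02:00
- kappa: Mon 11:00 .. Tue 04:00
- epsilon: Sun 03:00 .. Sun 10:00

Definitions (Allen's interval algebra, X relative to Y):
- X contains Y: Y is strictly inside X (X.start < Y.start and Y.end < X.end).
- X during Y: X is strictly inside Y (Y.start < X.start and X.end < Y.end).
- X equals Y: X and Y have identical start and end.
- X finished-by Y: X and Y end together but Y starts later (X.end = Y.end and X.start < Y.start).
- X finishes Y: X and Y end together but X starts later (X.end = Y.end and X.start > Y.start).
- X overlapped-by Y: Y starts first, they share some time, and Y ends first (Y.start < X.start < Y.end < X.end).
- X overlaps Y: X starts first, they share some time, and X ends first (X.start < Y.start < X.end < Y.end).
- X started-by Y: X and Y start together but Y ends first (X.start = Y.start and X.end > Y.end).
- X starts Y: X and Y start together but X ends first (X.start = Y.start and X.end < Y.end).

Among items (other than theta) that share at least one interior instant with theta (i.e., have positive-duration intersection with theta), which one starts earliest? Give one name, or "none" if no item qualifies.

lambda

Target theta = [Mon 01:00, Wed 23:00].
epsilon [Sun 03:00, Sun 10:00] → after → excluded.
gamma [Thu 07:00, Sat 01:00] → after → excluded.
kappa [Mon 11:00, Tue 04:00] → during → candidate.
lambda [Mon 05:00, Thu 11:00] → overlapped-by → candidate.
zeta [Thu 14:00, Sun 02:00] → after → excluded.
Among candidates, earliest start is Mon 05:00 → lambda.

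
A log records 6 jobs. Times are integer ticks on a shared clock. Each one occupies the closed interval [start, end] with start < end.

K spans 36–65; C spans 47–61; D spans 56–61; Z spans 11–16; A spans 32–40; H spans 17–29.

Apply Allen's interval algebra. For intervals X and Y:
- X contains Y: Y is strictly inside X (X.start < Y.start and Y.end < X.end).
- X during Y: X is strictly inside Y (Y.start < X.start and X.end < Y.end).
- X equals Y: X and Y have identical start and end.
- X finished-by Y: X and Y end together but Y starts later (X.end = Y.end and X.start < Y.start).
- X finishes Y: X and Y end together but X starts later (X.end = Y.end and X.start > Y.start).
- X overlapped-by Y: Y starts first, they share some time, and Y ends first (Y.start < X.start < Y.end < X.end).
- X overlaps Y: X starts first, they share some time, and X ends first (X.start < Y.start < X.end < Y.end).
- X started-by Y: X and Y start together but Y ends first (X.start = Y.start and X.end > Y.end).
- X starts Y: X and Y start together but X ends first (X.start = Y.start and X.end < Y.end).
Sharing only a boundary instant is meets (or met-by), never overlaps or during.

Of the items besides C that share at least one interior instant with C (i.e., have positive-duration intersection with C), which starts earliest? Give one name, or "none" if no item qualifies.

K

Target C = [47, 61].
A [32, 40] → before → excluded.
D [56, 61] → finishes → candidate.
H [17, 29] → before → excluded.
K [36, 65] → contains → candidate.
Z [11, 16] → before → excluded.
Among candidates, earliest start is 36 → K.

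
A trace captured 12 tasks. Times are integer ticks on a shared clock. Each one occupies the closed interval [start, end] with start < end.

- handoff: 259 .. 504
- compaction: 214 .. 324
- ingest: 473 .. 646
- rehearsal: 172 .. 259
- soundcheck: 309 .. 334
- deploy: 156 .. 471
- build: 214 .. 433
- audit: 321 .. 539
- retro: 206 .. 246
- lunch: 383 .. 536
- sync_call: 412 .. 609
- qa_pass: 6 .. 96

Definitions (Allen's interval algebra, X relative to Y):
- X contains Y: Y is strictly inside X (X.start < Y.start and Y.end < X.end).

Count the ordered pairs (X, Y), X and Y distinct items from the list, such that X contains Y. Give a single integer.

9

Checking all 132 ordered pairs for relation 'contains'; matching pairs in alphabetical order:
(audit, lunch): audit contains lunch ✓
(build, soundcheck): build contains soundcheck ✓
(deploy, build): deploy contains build ✓
(deploy, compaction): deploy contains compaction ✓
(deploy, rehearsal): deploy contains rehearsal ✓
(deploy, retro): deploy contains retro ✓
(deploy, soundcheck): deploy contains soundcheck ✓
(handoff, soundcheck): handoff contains soundcheck ✓
(rehearsal, retro): rehearsal contains retro ✓
Count: 9.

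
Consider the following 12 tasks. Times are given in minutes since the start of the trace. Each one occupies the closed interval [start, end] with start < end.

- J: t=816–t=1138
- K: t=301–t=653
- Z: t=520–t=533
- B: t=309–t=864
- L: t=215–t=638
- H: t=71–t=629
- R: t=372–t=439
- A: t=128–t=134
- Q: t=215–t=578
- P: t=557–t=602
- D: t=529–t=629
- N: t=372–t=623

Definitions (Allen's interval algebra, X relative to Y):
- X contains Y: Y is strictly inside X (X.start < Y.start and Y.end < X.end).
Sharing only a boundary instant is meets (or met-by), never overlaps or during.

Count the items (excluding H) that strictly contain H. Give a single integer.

0

Target H = [t=71, t=629].
A [t=128, t=134] → during → no.
B [t=309, t=864] → overlapped-by → no.
D [t=529, t=629] → finishes → no.
J [t=816, t=1138] → after → no.
K [t=301, t=653] → overlapped-by → no.
L [t=215, t=638] → overlapped-by → no.
N [t=372, t=623] → during → no.
P [t=557, t=602] → during → no.
Q [t=215, t=578] → during → no.
R [t=372, t=439] → during → no.
Z [t=520, t=533] → during → no.
Total: 0.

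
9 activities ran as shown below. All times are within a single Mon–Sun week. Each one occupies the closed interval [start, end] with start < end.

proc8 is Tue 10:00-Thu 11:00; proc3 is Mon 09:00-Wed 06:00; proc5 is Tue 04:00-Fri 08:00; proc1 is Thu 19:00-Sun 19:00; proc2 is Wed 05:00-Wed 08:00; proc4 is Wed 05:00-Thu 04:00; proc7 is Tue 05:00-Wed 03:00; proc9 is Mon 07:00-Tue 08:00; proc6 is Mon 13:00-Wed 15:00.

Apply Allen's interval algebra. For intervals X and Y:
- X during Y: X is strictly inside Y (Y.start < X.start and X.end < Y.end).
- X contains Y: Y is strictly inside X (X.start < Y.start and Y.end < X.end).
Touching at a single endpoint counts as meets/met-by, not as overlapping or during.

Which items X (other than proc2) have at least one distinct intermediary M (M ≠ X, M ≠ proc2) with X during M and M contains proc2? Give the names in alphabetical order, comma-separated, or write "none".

proc4, proc7, proc8

Target proc2 = [Wed 05:00, Wed 08:00].
Intermediaries M with M contains proc2: proc5, proc6, proc8.
Via proc5 — items with X during proc5: proc4, proc7, proc8.
Via proc6 — items with X during proc6: proc7.
Via proc8 — items with X during proc8: proc4.
Union: proc4, proc7, proc8.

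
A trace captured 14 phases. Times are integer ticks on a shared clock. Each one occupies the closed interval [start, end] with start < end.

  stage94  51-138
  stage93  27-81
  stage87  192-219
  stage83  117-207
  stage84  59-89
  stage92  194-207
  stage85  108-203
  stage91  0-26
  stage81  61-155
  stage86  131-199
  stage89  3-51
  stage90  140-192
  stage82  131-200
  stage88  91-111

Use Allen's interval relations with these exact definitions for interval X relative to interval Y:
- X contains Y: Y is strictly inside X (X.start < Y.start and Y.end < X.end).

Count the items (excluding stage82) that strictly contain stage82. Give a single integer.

Target stage82 = [131, 200].
stage81 [61, 155] → overlaps → no.
stage83 [117, 207] → contains → counts.
stage84 [59, 89] → before → no.
stage85 [108, 203] → contains → counts.
stage86 [131, 199] → starts → no.
stage87 [192, 219] → overlapped-by → no.
stage88 [91, 111] → before → no.
stage89 [3, 51] → before → no.
stage90 [140, 192] → during → no.
stage91 [0, 26] → before → no.
stage92 [194, 207] → overlapped-by → no.
stage93 [27, 81] → before → no.
stage94 [51, 138] → overlaps → no.
Total: 2.

2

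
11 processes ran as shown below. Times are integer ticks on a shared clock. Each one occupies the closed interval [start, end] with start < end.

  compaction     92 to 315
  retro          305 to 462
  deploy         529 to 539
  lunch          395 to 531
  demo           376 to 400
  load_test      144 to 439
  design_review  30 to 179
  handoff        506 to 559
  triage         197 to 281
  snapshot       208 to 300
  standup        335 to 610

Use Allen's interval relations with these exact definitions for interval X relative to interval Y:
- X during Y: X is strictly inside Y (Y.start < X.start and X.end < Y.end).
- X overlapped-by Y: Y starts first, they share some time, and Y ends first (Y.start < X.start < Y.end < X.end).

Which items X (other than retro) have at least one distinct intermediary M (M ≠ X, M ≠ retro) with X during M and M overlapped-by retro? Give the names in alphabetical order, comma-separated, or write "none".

demo, deploy, handoff, lunch

Target retro = [305, 462].
Intermediaries M with M overlapped-by retro: lunch, standup.
Via lunch — items with X during lunch: none.
Via standup — items with X during standup: demo, deploy, handoff, lunch.
Union: demo, deploy, handoff, lunch.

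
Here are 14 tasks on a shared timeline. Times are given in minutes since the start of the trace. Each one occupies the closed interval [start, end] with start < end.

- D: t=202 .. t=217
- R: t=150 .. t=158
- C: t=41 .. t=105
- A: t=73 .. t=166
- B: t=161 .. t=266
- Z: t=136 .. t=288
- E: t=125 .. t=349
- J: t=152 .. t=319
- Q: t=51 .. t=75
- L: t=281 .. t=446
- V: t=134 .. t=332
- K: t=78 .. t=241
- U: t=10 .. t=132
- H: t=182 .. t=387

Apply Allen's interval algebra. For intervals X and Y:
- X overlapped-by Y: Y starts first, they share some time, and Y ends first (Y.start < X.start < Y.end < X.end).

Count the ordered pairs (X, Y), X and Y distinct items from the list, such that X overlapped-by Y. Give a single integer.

30

Checking all 182 ordered pairs for relation 'overlapped-by'; matching pairs in alphabetical order:
(A, C): A overlapped-by C ✓
(A, Q): A overlapped-by Q ✓
(A, U): A overlapped-by U ✓
(B, A): B overlapped-by A ✓
(B, K): B overlapped-by K ✓
(E, A): E overlapped-by A ✓
(E, K): E overlapped-by K ✓
(E, U): E overlapped-by U ✓
(H, B): H overlapped-by B ✓
(H, E): H overlapped-by E ✓
(H, J): H overlapped-by J ✓
(H, K): H overlapped-by K ✓
(H, V): H overlapped-by V ✓
(H, Z): H overlapped-by Z ✓
(J, A): J overlapped-by A ✓
(J, K): J overlapped-by K ✓
(J, R): J overlapped-by R ✓
(J, Z): J overlapped-by Z ✓
(K, A): K overlapped-by A ✓
(K, C): K overlapped-by C ✓
(K, U): K overlapped-by U ✓
(L, E): L overlapped-by E ✓
(L, H): L overlapped-by H ✓
(L, J): L overlapped-by J ✓
... plus 6 further pairs not listed.
Count: 30.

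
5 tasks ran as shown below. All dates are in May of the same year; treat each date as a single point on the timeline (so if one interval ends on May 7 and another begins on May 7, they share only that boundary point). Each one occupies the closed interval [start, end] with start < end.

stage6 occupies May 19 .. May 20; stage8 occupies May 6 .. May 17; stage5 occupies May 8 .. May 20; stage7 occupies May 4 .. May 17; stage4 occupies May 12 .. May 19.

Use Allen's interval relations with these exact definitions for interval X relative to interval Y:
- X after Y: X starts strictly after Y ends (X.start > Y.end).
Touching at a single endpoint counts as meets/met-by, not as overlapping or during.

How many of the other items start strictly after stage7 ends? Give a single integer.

1

Target stage7 = [May 4, May 17].
stage4 [May 12, May 19] → overlapped-by → no.
stage5 [May 8, May 20] → overlapped-by → no.
stage6 [May 19, May 20] → after → counts.
stage8 [May 6, May 17] → finishes → no.
Total: 1.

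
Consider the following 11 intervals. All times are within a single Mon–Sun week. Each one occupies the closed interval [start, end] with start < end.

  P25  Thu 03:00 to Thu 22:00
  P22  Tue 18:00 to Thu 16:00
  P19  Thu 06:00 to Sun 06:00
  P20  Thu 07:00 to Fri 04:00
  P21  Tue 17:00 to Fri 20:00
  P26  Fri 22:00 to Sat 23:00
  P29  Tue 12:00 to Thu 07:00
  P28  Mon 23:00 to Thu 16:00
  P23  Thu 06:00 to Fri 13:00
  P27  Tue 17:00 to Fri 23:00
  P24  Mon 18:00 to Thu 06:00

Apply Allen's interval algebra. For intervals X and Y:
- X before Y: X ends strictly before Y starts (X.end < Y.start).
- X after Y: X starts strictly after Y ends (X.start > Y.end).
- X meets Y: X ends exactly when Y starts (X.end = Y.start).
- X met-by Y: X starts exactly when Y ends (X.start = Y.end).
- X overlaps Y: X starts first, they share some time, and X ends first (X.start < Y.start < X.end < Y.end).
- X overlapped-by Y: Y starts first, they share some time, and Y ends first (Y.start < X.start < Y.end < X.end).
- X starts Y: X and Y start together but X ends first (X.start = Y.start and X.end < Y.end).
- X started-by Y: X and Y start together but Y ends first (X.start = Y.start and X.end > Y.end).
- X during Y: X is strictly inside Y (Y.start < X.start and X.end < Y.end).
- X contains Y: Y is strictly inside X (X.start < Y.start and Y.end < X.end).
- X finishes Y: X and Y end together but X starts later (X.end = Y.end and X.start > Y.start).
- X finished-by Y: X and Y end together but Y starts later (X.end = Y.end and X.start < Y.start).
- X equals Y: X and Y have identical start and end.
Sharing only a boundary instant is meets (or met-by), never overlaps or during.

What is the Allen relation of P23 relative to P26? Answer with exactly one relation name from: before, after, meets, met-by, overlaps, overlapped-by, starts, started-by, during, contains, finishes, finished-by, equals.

P23 = [Thu 06:00, Fri 13:00]; P26 = [Fri 22:00, Sat 23:00].
Compare endpoints: P23.start < P26.start, P23.start < P26.end, P23.end < P26.start, P23.end < P26.end.
That pattern is 'before'.

before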